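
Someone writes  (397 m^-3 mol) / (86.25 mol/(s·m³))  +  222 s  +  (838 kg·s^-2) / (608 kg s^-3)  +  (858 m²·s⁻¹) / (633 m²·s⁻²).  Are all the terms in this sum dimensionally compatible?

Expand each in SI base units:
  (397 m^-3 mol) / (86.25 mol/(s·m³)):  [m⁻³·mol] / [m⁻³·s⁻¹·mol] = s
  222 s:  s
  (838 kg·s^-2) / (608 kg s^-3):  [kg·s⁻²] / [kg·s⁻³] = s
  (858 m²·s⁻¹) / (633 m²·s⁻²):  [m²·s⁻¹] / [m²·s⁻²] = s
Every term reduces to s.

Yes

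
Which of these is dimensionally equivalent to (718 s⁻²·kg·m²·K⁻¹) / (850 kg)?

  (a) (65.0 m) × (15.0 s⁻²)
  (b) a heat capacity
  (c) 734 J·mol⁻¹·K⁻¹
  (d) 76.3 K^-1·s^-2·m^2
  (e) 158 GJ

Reference: [kg·m²·s⁻²·K⁻¹] / [kg] = m²·s⁻²·K⁻¹.
Each option:
  (a) [m] · [s⁻²] = m·s⁻²
  (b) [heat capacity] = kg·m²·s⁻²·K⁻¹
  (c) J·mol⁻¹·K⁻¹ = N·m·mol⁻¹·K⁻¹ = kg·m²·s⁻²·K⁻¹·mol⁻¹
  (d) m²·s⁻²·K⁻¹  ← same
  (e) J = N·m = kg·m²·s⁻²
Only (d) matches m²·s⁻²·K⁻¹.

(d)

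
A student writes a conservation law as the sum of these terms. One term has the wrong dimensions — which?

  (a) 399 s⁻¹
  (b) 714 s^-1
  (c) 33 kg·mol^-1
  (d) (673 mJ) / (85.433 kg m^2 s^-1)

(c)

In SI base units:
  (a) s⁻¹
  (b) s⁻¹
  (c) kg·mol⁻¹
  (d) [kg·m²·s⁻²] / [kg·m²·s⁻¹] = s⁻¹
All reduce to s⁻¹ except (c), which is kg·mol⁻¹.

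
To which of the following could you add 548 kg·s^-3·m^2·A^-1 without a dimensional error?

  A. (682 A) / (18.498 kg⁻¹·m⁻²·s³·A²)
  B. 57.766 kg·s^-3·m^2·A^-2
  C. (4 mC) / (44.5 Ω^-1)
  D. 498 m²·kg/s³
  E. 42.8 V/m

Reference: kg·m²·s⁻³·A⁻¹.
Each option:
  A. [A] / [kg⁻¹·m⁻²·s³·A²] = kg·m²·s⁻³·A⁻¹  ← same
  B. kg·m²·s⁻³·A⁻²
  C. [s·A] / [kg⁻¹·m⁻²·s³·A²] = kg·m²·s⁻²·A⁻¹
  D. kg·m²·s⁻³
  E. V·m⁻¹ = J·C⁻¹·m⁻¹ = kg·m·s⁻³·A⁻¹
Only A. matches kg·m²·s⁻³·A⁻¹.

A.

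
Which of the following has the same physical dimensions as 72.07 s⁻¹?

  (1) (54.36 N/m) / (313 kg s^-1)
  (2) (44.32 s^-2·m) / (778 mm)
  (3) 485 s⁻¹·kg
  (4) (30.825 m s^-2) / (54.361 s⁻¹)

Reference: s⁻¹.
Each option:
  (1) [kg·s⁻²] / [kg·s⁻¹] = s⁻¹  ← same
  (2) [m·s⁻²] / [m] = s⁻²
  (3) kg·s⁻¹
  (4) [m·s⁻²] / [s⁻¹] = m·s⁻¹
Only (1) matches s⁻¹.

(1)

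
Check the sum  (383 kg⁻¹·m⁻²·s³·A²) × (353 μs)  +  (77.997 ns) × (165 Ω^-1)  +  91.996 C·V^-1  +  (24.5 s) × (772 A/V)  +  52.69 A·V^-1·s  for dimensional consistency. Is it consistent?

Yes

Reduce each to base SI dimensions:
  (383 kg⁻¹·m⁻²·s³·A²) × (353 μs):  [kg⁻¹·m⁻²·s³·A²] · [s] = kg⁻¹·m⁻²·s⁴·A²
  (77.997 ns) × (165 Ω^-1):  [s] · [kg⁻¹·m⁻²·s³·A²] = kg⁻¹·m⁻²·s⁴·A²
  91.996 C·V^-1:  C·V⁻¹ = s·A·(J·C⁻¹)⁻¹ = kg⁻¹·m⁻²·s⁴·A²
  (24.5 s) × (772 A/V):  [s] · [kg⁻¹·m⁻²·s³·A²] = kg⁻¹·m⁻²·s⁴·A²
  52.69 A·V^-1·s:  A·s·V⁻¹ = A·s·(J·C⁻¹)⁻¹ = kg⁻¹·m⁻²·s⁴·A²
Every term reduces to kg⁻¹·m⁻²·s⁴·A².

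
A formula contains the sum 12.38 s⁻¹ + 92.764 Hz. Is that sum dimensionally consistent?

Expand each in SI base units:
  12.38 s⁻¹:  s⁻¹
  92.764 Hz:  Hz = s⁻¹
Both are s⁻¹, so they have the same dimensions and can be added.

Yes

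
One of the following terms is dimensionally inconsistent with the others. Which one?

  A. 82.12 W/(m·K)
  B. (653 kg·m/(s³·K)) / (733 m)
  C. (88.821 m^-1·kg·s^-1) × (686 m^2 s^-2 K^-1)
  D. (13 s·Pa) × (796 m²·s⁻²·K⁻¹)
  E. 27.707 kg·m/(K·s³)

B.

Work out the base dimensions of each:
  A. W·m⁻¹·K⁻¹ = J·s⁻¹·m⁻¹·K⁻¹ = kg·m·s⁻³·K⁻¹
  B. [kg·m·s⁻³·K⁻¹] / [m] = kg·s⁻³·K⁻¹
  C. [kg·m⁻¹·s⁻¹] · [m²·s⁻²·K⁻¹] = kg·m·s⁻³·K⁻¹
  D. [kg·m⁻¹·s⁻¹] · [m²·s⁻²·K⁻¹] = kg·m·s⁻³·K⁻¹
  E. kg·m·s⁻³·K⁻¹
All reduce to kg·m·s⁻³·K⁻¹ except B., which is kg·s⁻³·K⁻¹.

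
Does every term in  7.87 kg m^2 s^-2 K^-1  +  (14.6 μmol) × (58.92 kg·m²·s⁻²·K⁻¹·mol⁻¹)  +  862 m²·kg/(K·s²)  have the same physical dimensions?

Yes

Expand each in SI base units:
  7.87 kg m^2 s^-2 K^-1:  kg·m²·s⁻²·K⁻¹
  (14.6 μmol) × (58.92 kg·m²·s⁻²·K⁻¹·mol⁻¹):  [mol] · [kg·m²·s⁻²·K⁻¹·mol⁻¹] = kg·m²·s⁻²·K⁻¹
  862 m²·kg/(K·s²):  kg·m²·s⁻²·K⁻¹
Every term reduces to kg·m²·s⁻²·K⁻¹.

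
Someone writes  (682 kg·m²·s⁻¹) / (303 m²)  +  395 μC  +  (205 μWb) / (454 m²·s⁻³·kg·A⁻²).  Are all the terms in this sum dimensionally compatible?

No

In SI base units:
  (682 kg·m²·s⁻¹) / (303 m²):  [kg·m²·s⁻¹] / [m²] = kg·s⁻¹
  395 μC:  C = s·A
  (205 μWb) / (454 m²·s⁻³·kg·A⁻²):  [kg·m²·s⁻²·A⁻¹] / [kg·m²·s⁻³·A⁻²] = s·A
The terms do not share a single dimension (kg·s⁻¹ vs s·A).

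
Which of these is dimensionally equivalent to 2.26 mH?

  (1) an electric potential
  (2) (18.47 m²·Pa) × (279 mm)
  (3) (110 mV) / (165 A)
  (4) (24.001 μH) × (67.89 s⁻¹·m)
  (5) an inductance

Reference: H = V·s·A⁻¹ = kg·m²·s⁻²·A⁻².
Each option:
  (1) [electric potential] = kg·m²·s⁻³·A⁻¹
  (2) [kg·m·s⁻²] · [m] = kg·m²·s⁻²
  (3) [kg·m²·s⁻³·A⁻¹] / [A] = kg·m²·s⁻³·A⁻²
  (4) [kg·m²·s⁻²·A⁻²] · [m·s⁻¹] = kg·m³·s⁻³·A⁻²
  (5) [inductance] = kg·m²·s⁻²·A⁻²  ← same
Only (5) matches kg·m²·s⁻²·A⁻².

(5)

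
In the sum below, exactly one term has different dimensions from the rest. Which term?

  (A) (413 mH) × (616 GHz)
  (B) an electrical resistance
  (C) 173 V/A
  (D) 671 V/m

In SI base units:
  (A) [kg·m²·s⁻²·A⁻²] · [s⁻¹] = kg·m²·s⁻³·A⁻²
  (B) [electrical resistance] = kg·m²·s⁻³·A⁻²
  (C) V·A⁻¹ = J·C⁻¹·A⁻¹ = kg·m²·s⁻³·A⁻²
  (D) V·m⁻¹ = J·C⁻¹·m⁻¹ = kg·m·s⁻³·A⁻¹
All reduce to kg·m²·s⁻³·A⁻² except (D), which is kg·m·s⁻³·A⁻¹.

(D)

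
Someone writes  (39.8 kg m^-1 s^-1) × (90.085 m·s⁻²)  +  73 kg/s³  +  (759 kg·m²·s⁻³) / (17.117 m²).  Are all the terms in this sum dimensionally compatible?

Reduce each to base SI dimensions:
  (39.8 kg m^-1 s^-1) × (90.085 m·s⁻²):  [kg·m⁻¹·s⁻¹] · [m·s⁻²] = kg·s⁻³
  73 kg/s³:  kg·s⁻³
  (759 kg·m²·s⁻³) / (17.117 m²):  [kg·m²·s⁻³] / [m²] = kg·s⁻³
Every term reduces to kg·s⁻³.

Yes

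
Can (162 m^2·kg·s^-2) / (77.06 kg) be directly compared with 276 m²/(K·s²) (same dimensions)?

No

Reduce each to base SI dimensions:
  (162 m^2·kg·s^-2) / (77.06 kg):  [kg·m²·s⁻²] / [kg] = m²·s⁻²
  276 m²/(K·s²):  m²·s⁻²·K⁻¹
m²·s⁻² ≠ m²·s⁻²·K⁻¹, so they cannot be added.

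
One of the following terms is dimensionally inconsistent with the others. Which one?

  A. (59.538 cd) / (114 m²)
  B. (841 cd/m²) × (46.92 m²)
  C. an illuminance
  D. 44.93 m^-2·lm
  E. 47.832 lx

B.

Work out the base dimensions of each:
  A. [cd] / [m²] = m⁻²·cd
  B. [m⁻²·cd] · [m²] = cd
  C. [illuminance] = m⁻²·cd
  D. lm·m⁻² = cd·m⁻² = m⁻²·cd
  E. lx = lm·m⁻² = m⁻²·cd
All reduce to m⁻²·cd except B., which is cd.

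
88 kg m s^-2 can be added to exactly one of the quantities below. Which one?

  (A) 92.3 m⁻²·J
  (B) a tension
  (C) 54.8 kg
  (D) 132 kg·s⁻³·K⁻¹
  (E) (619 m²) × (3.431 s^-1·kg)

(B)

Reference: kg·m·s⁻².
Each option:
  (A) J·m⁻² = N·m·m⁻² = kg·s⁻²
  (B) [tension] = kg·m·s⁻²  ← same
  (C) kg
  (D) kg·s⁻³·K⁻¹
  (E) [m²] · [kg·s⁻¹] = kg·m²·s⁻¹
Only (B) matches kg·m·s⁻².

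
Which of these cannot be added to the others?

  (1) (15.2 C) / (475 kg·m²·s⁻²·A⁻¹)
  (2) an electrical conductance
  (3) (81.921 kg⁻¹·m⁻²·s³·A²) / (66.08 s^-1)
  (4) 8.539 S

In SI base units:
  (1) [s·A] / [kg·m²·s⁻²·A⁻¹] = kg⁻¹·m⁻²·s³·A²
  (2) [electrical conductance] = kg⁻¹·m⁻²·s³·A²
  (3) [kg⁻¹·m⁻²·s³·A²] / [s⁻¹] = kg⁻¹·m⁻²·s⁴·A²
  (4) S = Ω⁻¹ = kg⁻¹·m⁻²·s³·A²
All reduce to kg⁻¹·m⁻²·s³·A² except (3), which is kg⁻¹·m⁻²·s⁴·A².

(3)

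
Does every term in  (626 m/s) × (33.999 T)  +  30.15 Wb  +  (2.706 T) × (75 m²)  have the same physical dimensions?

Dimensions:
  (626 m/s) × (33.999 T):  [m·s⁻¹] · [kg·s⁻²·A⁻¹] = kg·m·s⁻³·A⁻¹
  30.15 Wb:  Wb = V·s = kg·m²·s⁻²·A⁻¹
  (2.706 T) × (75 m²):  [kg·s⁻²·A⁻¹] · [m²] = kg·m²·s⁻²·A⁻¹
The terms do not share a single dimension (kg·m²·s⁻²·A⁻¹ vs kg·m·s⁻³·A⁻¹).

No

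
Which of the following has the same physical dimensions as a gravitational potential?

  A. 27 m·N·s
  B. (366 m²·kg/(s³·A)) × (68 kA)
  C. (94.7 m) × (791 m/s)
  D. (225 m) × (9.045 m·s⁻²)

Reference: [gravitational potential] = m²·s⁻².
Each option:
  A. N·m·s = kg·m·s⁻²·m·s = kg·m²·s⁻¹
  B. [kg·m²·s⁻³·A⁻¹] · [A] = kg·m²·s⁻³
  C. [m] · [m·s⁻¹] = m²·s⁻¹
  D. [m] · [m·s⁻²] = m²·s⁻²  ← same
Only D. matches m²·s⁻².

D.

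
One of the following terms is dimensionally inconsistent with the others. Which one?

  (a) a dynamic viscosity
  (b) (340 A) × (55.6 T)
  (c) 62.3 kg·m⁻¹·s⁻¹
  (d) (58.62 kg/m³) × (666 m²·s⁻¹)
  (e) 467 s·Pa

(b)

Expand each in SI base units:
  (a) [dynamic viscosity] = kg·m⁻¹·s⁻¹
  (b) [A] · [kg·s⁻²·A⁻¹] = kg·s⁻²
  (c) kg·m⁻¹·s⁻¹
  (d) [kg·m⁻³] · [m²·s⁻¹] = kg·m⁻¹·s⁻¹
  (e) Pa·s = N·m⁻²·s = kg·m⁻¹·s⁻¹
All reduce to kg·m⁻¹·s⁻¹ except (b), which is kg·s⁻².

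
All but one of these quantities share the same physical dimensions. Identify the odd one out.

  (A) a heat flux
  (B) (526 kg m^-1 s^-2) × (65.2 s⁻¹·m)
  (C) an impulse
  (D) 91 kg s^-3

(C)

Expand each in SI base units:
  (A) [heat flux] = kg·s⁻³
  (B) [kg·m⁻¹·s⁻²] · [m·s⁻¹] = kg·s⁻³
  (C) [impulse] = kg·m·s⁻¹
  (D) kg·s⁻³
All reduce to kg·s⁻³ except (C), which is kg·m·s⁻¹.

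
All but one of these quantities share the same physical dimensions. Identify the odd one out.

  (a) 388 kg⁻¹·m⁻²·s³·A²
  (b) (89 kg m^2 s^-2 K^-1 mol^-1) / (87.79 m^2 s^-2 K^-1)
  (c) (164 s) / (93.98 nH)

Dimensions:
  (a) kg⁻¹·m⁻²·s³·A²
  (b) [kg·m²·s⁻²·K⁻¹·mol⁻¹] / [m²·s⁻²·K⁻¹] = kg·mol⁻¹
  (c) [s] / [kg·m²·s⁻²·A⁻²] = kg⁻¹·m⁻²·s³·A²
All reduce to kg⁻¹·m⁻²·s³·A² except (b), which is kg·mol⁻¹.

(b)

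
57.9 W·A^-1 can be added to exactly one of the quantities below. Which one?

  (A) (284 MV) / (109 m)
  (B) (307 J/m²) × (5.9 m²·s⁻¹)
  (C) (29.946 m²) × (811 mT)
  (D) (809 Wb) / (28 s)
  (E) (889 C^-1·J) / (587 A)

Reference: W·A⁻¹ = J·s⁻¹·A⁻¹ = kg·m²·s⁻³·A⁻¹.
Each option:
  (A) [kg·m²·s⁻³·A⁻¹] / [m] = kg·m·s⁻³·A⁻¹
  (B) [kg·s⁻²] · [m²·s⁻¹] = kg·m²·s⁻³
  (C) [m²] · [kg·s⁻²·A⁻¹] = kg·m²·s⁻²·A⁻¹
  (D) [kg·m²·s⁻²·A⁻¹] / [s] = kg·m²·s⁻³·A⁻¹  ← same
  (E) [kg·m²·s⁻³·A⁻¹] / [A] = kg·m²·s⁻³·A⁻²
Only (D) matches kg·m²·s⁻³·A⁻¹.

(D)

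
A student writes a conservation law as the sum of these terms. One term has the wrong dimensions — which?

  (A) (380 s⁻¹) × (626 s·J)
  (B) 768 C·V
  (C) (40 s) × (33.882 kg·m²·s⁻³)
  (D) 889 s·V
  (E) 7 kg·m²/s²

(D)

Dimensions:
  (A) [s⁻¹] · [kg·m²·s⁻¹] = kg·m²·s⁻²
  (B) C·V = s·A·J·C⁻¹ = kg·m²·s⁻²
  (C) [s] · [kg·m²·s⁻³] = kg·m²·s⁻²
  (D) V·s = J·C⁻¹·s = kg·m²·s⁻²·A⁻¹
  (E) kg·m²·s⁻²
All reduce to kg·m²·s⁻² except (D), which is kg·m²·s⁻²·A⁻¹.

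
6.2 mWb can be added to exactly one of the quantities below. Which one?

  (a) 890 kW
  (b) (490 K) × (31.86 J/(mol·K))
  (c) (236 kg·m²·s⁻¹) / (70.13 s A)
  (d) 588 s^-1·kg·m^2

Reference: Wb = V·s = kg·m²·s⁻²·A⁻¹.
Each option:
  (a) W = J·s⁻¹ = kg·m²·s⁻³
  (b) [K] · [kg·m²·s⁻²·K⁻¹·mol⁻¹] = kg·m²·s⁻²·mol⁻¹
  (c) [kg·m²·s⁻¹] / [s·A] = kg·m²·s⁻²·A⁻¹  ← same
  (d) kg·m²·s⁻¹
Only (c) matches kg·m²·s⁻²·A⁻¹.

(c)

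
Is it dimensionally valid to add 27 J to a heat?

Yes

Dimensions:
  27 J:  J = N·m = kg·m²·s⁻²
  a heat:  [heat] = kg·m²·s⁻²
Both are kg·m²·s⁻², so they have the same dimensions and can be added.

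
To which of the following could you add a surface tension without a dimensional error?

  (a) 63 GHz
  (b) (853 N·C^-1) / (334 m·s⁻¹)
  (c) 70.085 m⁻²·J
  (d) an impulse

(c)

Reference: [surface tension] = kg·s⁻².
Each option:
  (a) Hz = s⁻¹
  (b) [kg·m·s⁻³·A⁻¹] / [m·s⁻¹] = kg·s⁻²·A⁻¹
  (c) J·m⁻² = N·m·m⁻² = kg·s⁻²  ← same
  (d) [impulse] = kg·m·s⁻¹
Only (c) matches kg·s⁻².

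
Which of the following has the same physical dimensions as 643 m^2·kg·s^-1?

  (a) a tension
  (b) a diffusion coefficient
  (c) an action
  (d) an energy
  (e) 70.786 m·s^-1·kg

(c)

Reference: kg·m²·s⁻¹.
Each option:
  (a) [tension] = kg·m·s⁻²
  (b) [diffusion coefficient] = m²·s⁻¹
  (c) [action] = kg·m²·s⁻¹  ← same
  (d) [energy] = kg·m²·s⁻²
  (e) kg·m·s⁻¹
Only (c) matches kg·m²·s⁻¹.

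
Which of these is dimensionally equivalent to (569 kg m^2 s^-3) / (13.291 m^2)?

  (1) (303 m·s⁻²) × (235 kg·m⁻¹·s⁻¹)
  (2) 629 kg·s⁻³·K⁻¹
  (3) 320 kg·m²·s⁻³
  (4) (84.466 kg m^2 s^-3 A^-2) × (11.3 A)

Reference: [kg·m²·s⁻³] / [m²] = kg·s⁻³.
Each option:
  (1) [m·s⁻²] · [kg·m⁻¹·s⁻¹] = kg·s⁻³  ← same
  (2) kg·s⁻³·K⁻¹
  (3) kg·m²·s⁻³
  (4) [kg·m²·s⁻³·A⁻²] · [A] = kg·m²·s⁻³·A⁻¹
Only (1) matches kg·s⁻³.

(1)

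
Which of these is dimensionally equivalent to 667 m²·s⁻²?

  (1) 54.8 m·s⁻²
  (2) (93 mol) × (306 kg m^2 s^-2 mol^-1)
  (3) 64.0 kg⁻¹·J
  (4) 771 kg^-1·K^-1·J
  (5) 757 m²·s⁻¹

(3)

Reference: m²·s⁻².
Each option:
  (1) m·s⁻²
  (2) [mol] · [kg·m²·s⁻²·mol⁻¹] = kg·m²·s⁻²
  (3) J·kg⁻¹ = N·m·kg⁻¹ = m²·s⁻²  ← same
  (4) J·kg⁻¹·K⁻¹ = N·m·kg⁻¹·K⁻¹ = m²·s⁻²·K⁻¹
  (5) m²·s⁻¹
Only (3) matches m²·s⁻².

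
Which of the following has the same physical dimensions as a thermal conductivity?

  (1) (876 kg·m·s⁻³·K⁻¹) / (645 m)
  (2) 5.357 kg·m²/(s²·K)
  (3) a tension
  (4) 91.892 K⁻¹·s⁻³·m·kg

Reference: [thermal conductivity] = kg·m·s⁻³·K⁻¹.
Each option:
  (1) [kg·m·s⁻³·K⁻¹] / [m] = kg·s⁻³·K⁻¹
  (2) kg·m²·s⁻²·K⁻¹
  (3) [tension] = kg·m·s⁻²
  (4) kg·m·s⁻³·K⁻¹  ← same
Only (4) matches kg·m·s⁻³·K⁻¹.

(4)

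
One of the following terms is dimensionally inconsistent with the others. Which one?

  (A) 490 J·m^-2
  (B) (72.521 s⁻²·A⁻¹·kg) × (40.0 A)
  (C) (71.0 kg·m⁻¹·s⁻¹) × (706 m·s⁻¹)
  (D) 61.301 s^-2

In SI base units:
  (A) J·m⁻² = N·m·m⁻² = kg·s⁻²
  (B) [kg·s⁻²·A⁻¹] · [A] = kg·s⁻²
  (C) [kg·m⁻¹·s⁻¹] · [m·s⁻¹] = kg·s⁻²
  (D) s⁻²
All reduce to kg·s⁻² except (D), which is s⁻².

(D)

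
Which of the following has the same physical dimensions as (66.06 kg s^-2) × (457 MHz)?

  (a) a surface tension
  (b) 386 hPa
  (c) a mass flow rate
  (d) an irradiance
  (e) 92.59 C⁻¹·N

(d)

Reference: [kg·s⁻²] · [s⁻¹] = kg·s⁻³.
Each option:
  (a) [surface tension] = kg·s⁻²
  (b) Pa = N·m⁻² = kg·m⁻¹·s⁻²
  (c) [mass flow rate] = kg·s⁻¹
  (d) [irradiance] = kg·s⁻³  ← same
  (e) N·C⁻¹ = kg·m·s⁻²·(s·A)⁻¹ = kg·m·s⁻³·A⁻¹
Only (d) matches kg·s⁻³.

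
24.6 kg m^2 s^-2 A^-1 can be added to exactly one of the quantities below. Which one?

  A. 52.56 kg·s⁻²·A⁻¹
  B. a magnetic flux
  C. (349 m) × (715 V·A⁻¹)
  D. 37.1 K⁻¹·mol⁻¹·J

Reference: kg·m²·s⁻²·A⁻¹.
Each option:
  A. kg·s⁻²·A⁻¹
  B. [magnetic flux] = kg·m²·s⁻²·A⁻¹  ← same
  C. [m] · [kg·m²·s⁻³·A⁻²] = kg·m³·s⁻³·A⁻²
  D. J·mol⁻¹·K⁻¹ = N·m·mol⁻¹·K⁻¹ = kg·m²·s⁻²·K⁻¹·mol⁻¹
Only B. matches kg·m²·s⁻²·A⁻¹.

B.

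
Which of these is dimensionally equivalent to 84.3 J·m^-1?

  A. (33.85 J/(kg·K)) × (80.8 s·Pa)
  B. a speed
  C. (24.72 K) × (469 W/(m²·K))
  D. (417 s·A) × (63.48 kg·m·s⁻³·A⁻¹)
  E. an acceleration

Reference: J·m⁻¹ = N·m·m⁻¹ = kg·m·s⁻².
Each option:
  A. [m²·s⁻²·K⁻¹] · [kg·m⁻¹·s⁻¹] = kg·m·s⁻³·K⁻¹
  B. [speed] = m·s⁻¹
  C. [K] · [kg·s⁻³·K⁻¹] = kg·s⁻³
  D. [s·A] · [kg·m·s⁻³·A⁻¹] = kg·m·s⁻²  ← same
  E. [acceleration] = m·s⁻²
Only D. matches kg·m·s⁻².

D.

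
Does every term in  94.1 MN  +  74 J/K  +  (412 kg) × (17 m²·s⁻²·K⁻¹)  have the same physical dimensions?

In SI base units:
  94.1 MN:  N = kg·m·s⁻²
  74 J/K:  J·K⁻¹ = N·m·K⁻¹ = kg·m²·s⁻²·K⁻¹
  (412 kg) × (17 m²·s⁻²·K⁻¹):  [kg] · [m²·s⁻²·K⁻¹] = kg·m²·s⁻²·K⁻¹
The terms do not share a single dimension (kg·m²·s⁻²·K⁻¹ vs kg·m·s⁻²).

No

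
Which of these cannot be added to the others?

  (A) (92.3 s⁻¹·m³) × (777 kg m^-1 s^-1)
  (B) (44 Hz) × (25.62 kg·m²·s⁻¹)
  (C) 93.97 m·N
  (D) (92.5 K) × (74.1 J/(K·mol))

(D)

In SI base units:
  (A) [m³·s⁻¹] · [kg·m⁻¹·s⁻¹] = kg·m²·s⁻²
  (B) [s⁻¹] · [kg·m²·s⁻¹] = kg·m²·s⁻²
  (C) N·m = kg·m·s⁻²·m = kg·m²·s⁻²
  (D) [K] · [kg·m²·s⁻²·K⁻¹·mol⁻¹] = kg·m²·s⁻²·mol⁻¹
All reduce to kg·m²·s⁻² except (D), which is kg·m²·s⁻²·mol⁻¹.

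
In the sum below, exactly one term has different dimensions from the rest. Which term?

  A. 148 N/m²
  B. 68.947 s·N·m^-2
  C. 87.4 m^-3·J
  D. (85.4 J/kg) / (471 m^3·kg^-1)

Work out the base dimensions of each:
  A. N·m⁻² = kg·m·s⁻²·m⁻² = kg·m⁻¹·s⁻²
  B. N·s·m⁻² = kg·m·s⁻²·s·m⁻² = kg·m⁻¹·s⁻¹
  C. J·m⁻³ = N·m·m⁻³ = kg·m⁻¹·s⁻²
  D. [m²·s⁻²] / [kg⁻¹·m³] = kg·m⁻¹·s⁻²
All reduce to kg·m⁻¹·s⁻² except B., which is kg·m⁻¹·s⁻¹.

B.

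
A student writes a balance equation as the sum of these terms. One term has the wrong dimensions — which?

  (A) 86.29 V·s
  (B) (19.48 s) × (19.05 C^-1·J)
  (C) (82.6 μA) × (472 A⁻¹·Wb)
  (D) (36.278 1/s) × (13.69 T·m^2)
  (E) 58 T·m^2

Dimensions:
  (A) V·s = J·C⁻¹·s = kg·m²·s⁻²·A⁻¹
  (B) [s] · [kg·m²·s⁻³·A⁻¹] = kg·m²·s⁻²·A⁻¹
  (C) [A] · [kg·m²·s⁻²·A⁻²] = kg·m²·s⁻²·A⁻¹
  (D) [s⁻¹] · [kg·m²·s⁻²·A⁻¹] = kg·m²·s⁻³·A⁻¹
  (E) T·m² = Wb·m⁻²·m² = kg·m²·s⁻²·A⁻¹
All reduce to kg·m²·s⁻²·A⁻¹ except (D), which is kg·m²·s⁻³·A⁻¹.

(D)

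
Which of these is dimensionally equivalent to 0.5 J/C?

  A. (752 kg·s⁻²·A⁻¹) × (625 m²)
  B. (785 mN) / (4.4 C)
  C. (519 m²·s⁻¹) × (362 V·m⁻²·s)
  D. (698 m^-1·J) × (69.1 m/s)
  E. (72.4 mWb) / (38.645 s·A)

C.

Reference: J·C⁻¹ = N·m·(s·A)⁻¹ = kg·m²·s⁻³·A⁻¹.
Each option:
  A. [kg·s⁻²·A⁻¹] · [m²] = kg·m²·s⁻²·A⁻¹
  B. [kg·m·s⁻²] / [s·A] = kg·m·s⁻³·A⁻¹
  C. [m²·s⁻¹] · [kg·s⁻²·A⁻¹] = kg·m²·s⁻³·A⁻¹  ← same
  D. [kg·m·s⁻²] · [m·s⁻¹] = kg·m²·s⁻³
  E. [kg·m²·s⁻²·A⁻¹] / [s·A] = kg·m²·s⁻³·A⁻²
Only C. matches kg·m²·s⁻³·A⁻¹.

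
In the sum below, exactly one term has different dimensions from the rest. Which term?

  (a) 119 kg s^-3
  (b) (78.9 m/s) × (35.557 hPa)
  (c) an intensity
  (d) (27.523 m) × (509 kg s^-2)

Reduce each to base SI dimensions:
  (a) kg·s⁻³
  (b) [m·s⁻¹] · [kg·m⁻¹·s⁻²] = kg·s⁻³
  (c) [intensity] = kg·s⁻³
  (d) [m] · [kg·s⁻²] = kg·m·s⁻²
All reduce to kg·s⁻³ except (d), which is kg·m·s⁻².

(d)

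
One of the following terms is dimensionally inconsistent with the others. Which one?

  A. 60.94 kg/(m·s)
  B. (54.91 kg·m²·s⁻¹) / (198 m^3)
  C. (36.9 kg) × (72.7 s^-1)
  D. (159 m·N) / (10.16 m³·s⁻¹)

Reduce each to base SI dimensions:
  A. kg·m⁻¹·s⁻¹
  B. [kg·m²·s⁻¹] / [m³] = kg·m⁻¹·s⁻¹
  C. [kg] · [s⁻¹] = kg·s⁻¹
  D. [kg·m²·s⁻²] / [m³·s⁻¹] = kg·m⁻¹·s⁻¹
All reduce to kg·m⁻¹·s⁻¹ except C., which is kg·s⁻¹.

C.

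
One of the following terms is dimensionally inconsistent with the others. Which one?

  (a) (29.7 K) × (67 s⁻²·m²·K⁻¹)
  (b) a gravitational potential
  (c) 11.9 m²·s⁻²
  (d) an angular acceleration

Expand each in SI base units:
  (a) [K] · [m²·s⁻²·K⁻¹] = m²·s⁻²
  (b) [gravitational potential] = m²·s⁻²
  (c) m²·s⁻²
  (d) [angular acceleration] = s⁻²
All reduce to m²·s⁻² except (d), which is s⁻².

(d)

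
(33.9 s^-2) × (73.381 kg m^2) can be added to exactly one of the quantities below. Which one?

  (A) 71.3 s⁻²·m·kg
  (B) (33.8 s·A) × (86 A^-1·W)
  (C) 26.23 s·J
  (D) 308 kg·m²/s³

Reference: [s⁻²] · [kg·m²] = kg·m²·s⁻².
Each option:
  (A) kg·m·s⁻²
  (B) [s·A] · [kg·m²·s⁻³·A⁻¹] = kg·m²·s⁻²  ← same
  (C) J·s = N·m·s = kg·m²·s⁻¹
  (D) kg·m²·s⁻³
Only (B) matches kg·m²·s⁻².

(B)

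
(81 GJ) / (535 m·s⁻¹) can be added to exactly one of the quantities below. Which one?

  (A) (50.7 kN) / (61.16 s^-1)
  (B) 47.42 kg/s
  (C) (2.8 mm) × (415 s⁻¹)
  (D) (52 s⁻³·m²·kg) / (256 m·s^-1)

(A)

Reference: [kg·m²·s⁻²] / [m·s⁻¹] = kg·m·s⁻¹.
Each option:
  (A) [kg·m·s⁻²] / [s⁻¹] = kg·m·s⁻¹  ← same
  (B) kg·s⁻¹
  (C) [m] · [s⁻¹] = m·s⁻¹
  (D) [kg·m²·s⁻³] / [m·s⁻¹] = kg·m·s⁻²
Only (A) matches kg·m·s⁻¹.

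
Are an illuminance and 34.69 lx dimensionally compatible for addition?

Dimensions:
  an illuminance:  [illuminance] = m⁻²·cd
  34.69 lx:  lx = lm·m⁻² = m⁻²·cd
Both are m⁻²·cd, so they have the same dimensions and can be added.

Yes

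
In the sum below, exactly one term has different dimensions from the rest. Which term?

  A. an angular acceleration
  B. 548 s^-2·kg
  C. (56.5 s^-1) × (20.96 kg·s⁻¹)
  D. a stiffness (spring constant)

A.

Expand each in SI base units:
  A. [angular acceleration] = s⁻²
  B. kg·s⁻²
  C. [s⁻¹] · [kg·s⁻¹] = kg·s⁻²
  D. [stiffness (spring constant)] = kg·s⁻²
All reduce to kg·s⁻² except A., which is s⁻².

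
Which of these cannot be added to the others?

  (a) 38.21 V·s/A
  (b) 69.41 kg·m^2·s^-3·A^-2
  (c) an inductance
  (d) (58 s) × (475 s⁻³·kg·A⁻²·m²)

(b)

Expand each in SI base units:
  (a) V·s·A⁻¹ = J·C⁻¹·s·A⁻¹ = kg·m²·s⁻²·A⁻²
  (b) kg·m²·s⁻³·A⁻²
  (c) [inductance] = kg·m²·s⁻²·A⁻²
  (d) [s] · [kg·m²·s⁻³·A⁻²] = kg·m²·s⁻²·A⁻²
All reduce to kg·m²·s⁻²·A⁻² except (b), which is kg·m²·s⁻³·A⁻².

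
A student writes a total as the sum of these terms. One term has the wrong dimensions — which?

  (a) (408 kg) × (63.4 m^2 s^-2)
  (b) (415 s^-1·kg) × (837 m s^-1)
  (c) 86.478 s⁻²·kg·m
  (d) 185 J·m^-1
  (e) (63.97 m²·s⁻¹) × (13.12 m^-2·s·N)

(a)

Work out the base dimensions of each:
  (a) [kg] · [m²·s⁻²] = kg·m²·s⁻²
  (b) [kg·s⁻¹] · [m·s⁻¹] = kg·m·s⁻²
  (c) kg·m·s⁻²
  (d) J·m⁻¹ = N·m·m⁻¹ = kg·m·s⁻²
  (e) [m²·s⁻¹] · [kg·m⁻¹·s⁻¹] = kg·m·s⁻²
All reduce to kg·m·s⁻² except (a), which is kg·m²·s⁻².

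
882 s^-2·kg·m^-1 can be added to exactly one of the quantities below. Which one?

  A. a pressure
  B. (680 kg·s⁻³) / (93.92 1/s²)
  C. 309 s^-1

A.

Reference: kg·m⁻¹·s⁻².
Each option:
  A. [pressure] = kg·m⁻¹·s⁻²  ← same
  B. [kg·s⁻³] / [s⁻²] = kg·s⁻¹
  C. s⁻¹
Only A. matches kg·m⁻¹·s⁻².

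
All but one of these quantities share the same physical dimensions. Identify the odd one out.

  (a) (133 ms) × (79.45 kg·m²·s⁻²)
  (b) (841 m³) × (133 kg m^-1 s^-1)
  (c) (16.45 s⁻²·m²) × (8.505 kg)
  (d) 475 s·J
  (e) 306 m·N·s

Dimensions:
  (a) [s] · [kg·m²·s⁻²] = kg·m²·s⁻¹
  (b) [m³] · [kg·m⁻¹·s⁻¹] = kg·m²·s⁻¹
  (c) [m²·s⁻²] · [kg] = kg·m²·s⁻²
  (d) J·s = N·m·s = kg·m²·s⁻¹
  (e) N·m·s = kg·m·s⁻²·m·s = kg·m²·s⁻¹
All reduce to kg·m²·s⁻¹ except (c), which is kg·m²·s⁻².

(c)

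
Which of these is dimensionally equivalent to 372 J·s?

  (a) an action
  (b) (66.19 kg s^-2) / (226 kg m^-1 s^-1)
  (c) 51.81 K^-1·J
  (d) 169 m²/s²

Reference: J·s = N·m·s = kg·m²·s⁻¹.
Each option:
  (a) [action] = kg·m²·s⁻¹  ← same
  (b) [kg·s⁻²] / [kg·m⁻¹·s⁻¹] = m·s⁻¹
  (c) J·K⁻¹ = N·m·K⁻¹ = kg·m²·s⁻²·K⁻¹
  (d) m²·s⁻²
Only (a) matches kg·m²·s⁻¹.

(a)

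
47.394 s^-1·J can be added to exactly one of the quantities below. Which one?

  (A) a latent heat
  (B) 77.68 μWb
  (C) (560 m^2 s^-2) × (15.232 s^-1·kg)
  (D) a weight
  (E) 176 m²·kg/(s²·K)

Reference: J·s⁻¹ = N·m·s⁻¹ = kg·m²·s⁻³.
Each option:
  (A) [latent heat] = m²·s⁻²
  (B) Wb = V·s = kg·m²·s⁻²·A⁻¹
  (C) [m²·s⁻²] · [kg·s⁻¹] = kg·m²·s⁻³  ← same
  (D) [weight] = kg·m·s⁻²
  (E) kg·m²·s⁻²·K⁻¹
Only (C) matches kg·m²·s⁻³.

(C)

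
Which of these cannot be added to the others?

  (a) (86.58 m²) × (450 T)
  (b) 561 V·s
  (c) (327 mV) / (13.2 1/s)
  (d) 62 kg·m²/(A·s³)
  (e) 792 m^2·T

Dimensions:
  (a) [m²] · [kg·s⁻²·A⁻¹] = kg·m²·s⁻²·A⁻¹
  (b) V·s = J·C⁻¹·s = kg·m²·s⁻²·A⁻¹
  (c) [kg·m²·s⁻³·A⁻¹] / [s⁻¹] = kg·m²·s⁻²·A⁻¹
  (d) kg·m²·s⁻³·A⁻¹
  (e) T·m² = Wb·m⁻²·m² = kg·m²·s⁻²·A⁻¹
All reduce to kg·m²·s⁻²·A⁻¹ except (d), which is kg·m²·s⁻³·A⁻¹.

(d)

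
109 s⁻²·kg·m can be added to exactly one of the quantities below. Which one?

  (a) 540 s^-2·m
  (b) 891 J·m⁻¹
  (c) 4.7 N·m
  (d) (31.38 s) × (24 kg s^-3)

(b)

Reference: kg·m·s⁻².
Each option:
  (a) m·s⁻²
  (b) J·m⁻¹ = N·m·m⁻¹ = kg·m·s⁻²  ← same
  (c) N·m = kg·m·s⁻²·m = kg·m²·s⁻²
  (d) [s] · [kg·s⁻³] = kg·s⁻²
Only (b) matches kg·m·s⁻².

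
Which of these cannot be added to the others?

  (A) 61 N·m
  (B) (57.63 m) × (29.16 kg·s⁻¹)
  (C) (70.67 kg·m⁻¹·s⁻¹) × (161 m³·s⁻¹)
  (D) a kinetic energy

(B)

In SI base units:
  (A) N·m = kg·m·s⁻²·m = kg·m²·s⁻²
  (B) [m] · [kg·s⁻¹] = kg·m·s⁻¹
  (C) [kg·m⁻¹·s⁻¹] · [m³·s⁻¹] = kg·m²·s⁻²
  (D) [kinetic energy] = kg·m²·s⁻²
All reduce to kg·m²·s⁻² except (B), which is kg·m·s⁻¹.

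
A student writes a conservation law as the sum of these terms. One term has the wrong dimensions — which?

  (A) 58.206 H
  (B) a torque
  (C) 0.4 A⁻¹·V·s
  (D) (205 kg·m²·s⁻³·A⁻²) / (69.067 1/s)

(B)

Reduce each to base SI dimensions:
  (A) H = V·s·A⁻¹ = kg·m²·s⁻²·A⁻²
  (B) [torque] = kg·m²·s⁻²
  (C) V·s·A⁻¹ = J·C⁻¹·s·A⁻¹ = kg·m²·s⁻²·A⁻²
  (D) [kg·m²·s⁻³·A⁻²] / [s⁻¹] = kg·m²·s⁻²·A⁻²
All reduce to kg·m²·s⁻²·A⁻² except (B), which is kg·m²·s⁻².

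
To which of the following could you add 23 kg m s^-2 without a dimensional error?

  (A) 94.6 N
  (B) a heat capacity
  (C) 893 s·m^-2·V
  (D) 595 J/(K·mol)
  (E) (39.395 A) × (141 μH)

(A)

Reference: kg·m·s⁻².
Each option:
  (A) N = kg·m·s⁻²  ← same
  (B) [heat capacity] = kg·m²·s⁻²·K⁻¹
  (C) V·s·m⁻² = J·C⁻¹·s·m⁻² = kg·s⁻²·A⁻¹
  (D) J·mol⁻¹·K⁻¹ = N·m·mol⁻¹·K⁻¹ = kg·m²·s⁻²·K⁻¹·mol⁻¹
  (E) [A] · [kg·m²·s⁻²·A⁻²] = kg·m²·s⁻²·A⁻¹
Only (A) matches kg·m·s⁻².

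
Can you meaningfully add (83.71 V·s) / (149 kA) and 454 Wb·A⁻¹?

Yes

In SI base units:
  (83.71 V·s) / (149 kA):  [kg·m²·s⁻²·A⁻¹] / [A] = kg·m²·s⁻²·A⁻²
  454 Wb·A⁻¹:  Wb·A⁻¹ = V·s·A⁻¹ = kg·m²·s⁻²·A⁻²
Both are kg·m²·s⁻²·A⁻², so they have the same dimensions and can be added.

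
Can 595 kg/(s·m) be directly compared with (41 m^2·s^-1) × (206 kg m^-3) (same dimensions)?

Yes

Expand each in SI base units:
  595 kg/(s·m):  kg·m⁻¹·s⁻¹
  (41 m^2·s^-1) × (206 kg m^-3):  [m²·s⁻¹] · [kg·m⁻³] = kg·m⁻¹·s⁻¹
Both are kg·m⁻¹·s⁻¹, so they have the same dimensions and can be added.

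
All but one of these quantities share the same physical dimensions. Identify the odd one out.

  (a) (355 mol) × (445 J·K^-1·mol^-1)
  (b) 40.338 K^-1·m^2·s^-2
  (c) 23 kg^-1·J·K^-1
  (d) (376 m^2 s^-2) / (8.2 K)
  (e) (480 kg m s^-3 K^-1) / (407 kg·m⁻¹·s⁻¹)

(a)

Work out the base dimensions of each:
  (a) [mol] · [kg·m²·s⁻²·K⁻¹·mol⁻¹] = kg·m²·s⁻²·K⁻¹
  (b) m²·s⁻²·K⁻¹
  (c) J·kg⁻¹·K⁻¹ = N·m·kg⁻¹·K⁻¹ = m²·s⁻²·K⁻¹
  (d) [m²·s⁻²] / [K] = m²·s⁻²·K⁻¹
  (e) [kg·m·s⁻³·K⁻¹] / [kg·m⁻¹·s⁻¹] = m²·s⁻²·K⁻¹
All reduce to m²·s⁻²·K⁻¹ except (a), which is kg·m²·s⁻²·K⁻¹.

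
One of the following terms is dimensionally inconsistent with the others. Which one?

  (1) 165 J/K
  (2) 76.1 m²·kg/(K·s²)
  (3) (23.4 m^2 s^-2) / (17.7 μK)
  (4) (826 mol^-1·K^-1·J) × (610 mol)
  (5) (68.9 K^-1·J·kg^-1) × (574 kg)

In SI base units:
  (1) J·K⁻¹ = N·m·K⁻¹ = kg·m²·s⁻²·K⁻¹
  (2) kg·m²·s⁻²·K⁻¹
  (3) [m²·s⁻²] / [K] = m²·s⁻²·K⁻¹
  (4) [kg·m²·s⁻²·K⁻¹·mol⁻¹] · [mol] = kg·m²·s⁻²·K⁻¹
  (5) [m²·s⁻²·K⁻¹] · [kg] = kg·m²·s⁻²·K⁻¹
All reduce to kg·m²·s⁻²·K⁻¹ except (3), which is m²·s⁻²·K⁻¹.

(3)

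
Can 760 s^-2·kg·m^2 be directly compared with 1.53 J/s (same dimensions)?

Dimensions:
  760 s^-2·kg·m^2:  kg·m²·s⁻²
  1.53 J/s:  J·s⁻¹ = N·m·s⁻¹ = kg·m²·s⁻³
kg·m²·s⁻² ≠ kg·m²·s⁻³, so they cannot be added.

No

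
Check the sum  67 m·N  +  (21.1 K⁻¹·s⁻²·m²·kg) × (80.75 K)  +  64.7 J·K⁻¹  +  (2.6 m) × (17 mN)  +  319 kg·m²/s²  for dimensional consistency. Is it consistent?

Expand each in SI base units:
  67 m·N:  N·m = kg·m·s⁻²·m = kg·m²·s⁻²
  (21.1 K⁻¹·s⁻²·m²·kg) × (80.75 K):  [kg·m²·s⁻²·K⁻¹] · [K] = kg·m²·s⁻²
  64.7 J·K⁻¹:  J·K⁻¹ = N·m·K⁻¹ = kg·m²·s⁻²·K⁻¹
  (2.6 m) × (17 mN):  [m] · [kg·m·s⁻²] = kg·m²·s⁻²
  319 kg·m²/s²:  kg·m²·s⁻²
The terms do not share a single dimension (kg·m²·s⁻² vs kg·m²·s⁻²·K⁻¹).

No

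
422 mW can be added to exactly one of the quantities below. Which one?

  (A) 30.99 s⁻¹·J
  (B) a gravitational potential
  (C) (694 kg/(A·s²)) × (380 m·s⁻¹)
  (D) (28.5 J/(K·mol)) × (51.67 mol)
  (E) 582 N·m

Reference: W = J·s⁻¹ = kg·m²·s⁻³.
Each option:
  (A) J·s⁻¹ = N·m·s⁻¹ = kg·m²·s⁻³  ← same
  (B) [gravitational potential] = m²·s⁻²
  (C) [kg·s⁻²·A⁻¹] · [m·s⁻¹] = kg·m·s⁻³·A⁻¹
  (D) [kg·m²·s⁻²·K⁻¹·mol⁻¹] · [mol] = kg·m²·s⁻²·K⁻¹
  (E) N·m = kg·m·s⁻²·m = kg·m²·s⁻²
Only (A) matches kg·m²·s⁻³.

(A)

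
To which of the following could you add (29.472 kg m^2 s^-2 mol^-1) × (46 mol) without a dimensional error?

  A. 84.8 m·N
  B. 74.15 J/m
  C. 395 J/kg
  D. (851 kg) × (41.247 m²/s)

Reference: [kg·m²·s⁻²·mol⁻¹] · [mol] = kg·m²·s⁻².
Each option:
  A. N·m = kg·m·s⁻²·m = kg·m²·s⁻²  ← same
  B. J·m⁻¹ = N·m·m⁻¹ = kg·m·s⁻²
  C. J·kg⁻¹ = N·m·kg⁻¹ = m²·s⁻²
  D. [kg] · [m²·s⁻¹] = kg·m²·s⁻¹
Only A. matches kg·m²·s⁻².

A.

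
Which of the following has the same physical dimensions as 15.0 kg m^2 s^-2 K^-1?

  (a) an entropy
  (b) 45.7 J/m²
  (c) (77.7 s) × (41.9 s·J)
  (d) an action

(a)

Reference: kg·m²·s⁻²·K⁻¹.
Each option:
  (a) [entropy] = kg·m²·s⁻²·K⁻¹  ← same
  (b) J·m⁻² = N·m·m⁻² = kg·s⁻²
  (c) [s] · [kg·m²·s⁻¹] = kg·m²
  (d) [action] = kg·m²·s⁻¹
Only (a) matches kg·m²·s⁻²·K⁻¹.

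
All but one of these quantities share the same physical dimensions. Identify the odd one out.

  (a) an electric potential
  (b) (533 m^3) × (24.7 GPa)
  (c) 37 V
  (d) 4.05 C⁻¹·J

(b)

In SI base units:
  (a) [electric potential] = kg·m²·s⁻³·A⁻¹
  (b) [m³] · [kg·m⁻¹·s⁻²] = kg·m²·s⁻²
  (c) V = J·C⁻¹ = kg·m²·s⁻³·A⁻¹
  (d) J·C⁻¹ = N·m·(s·A)⁻¹ = kg·m²·s⁻³·A⁻¹
All reduce to kg·m²·s⁻³·A⁻¹ except (b), which is kg·m²·s⁻².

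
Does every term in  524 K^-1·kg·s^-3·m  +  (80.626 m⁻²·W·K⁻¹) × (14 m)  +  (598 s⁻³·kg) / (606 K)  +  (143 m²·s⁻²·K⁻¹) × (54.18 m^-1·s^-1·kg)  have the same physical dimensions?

Work out the base dimensions of each:
  524 K^-1·kg·s^-3·m:  kg·m·s⁻³·K⁻¹
  (80.626 m⁻²·W·K⁻¹) × (14 m):  [kg·s⁻³·K⁻¹] · [m] = kg·m·s⁻³·K⁻¹
  (598 s⁻³·kg) / (606 K):  [kg·s⁻³] / [K] = kg·s⁻³·K⁻¹
  (143 m²·s⁻²·K⁻¹) × (54.18 m^-1·s^-1·kg):  [m²·s⁻²·K⁻¹] · [kg·m⁻¹·s⁻¹] = kg·m·s⁻³·K⁻¹
The terms do not share a single dimension (kg·m·s⁻³·K⁻¹ vs kg·s⁻³·K⁻¹).

No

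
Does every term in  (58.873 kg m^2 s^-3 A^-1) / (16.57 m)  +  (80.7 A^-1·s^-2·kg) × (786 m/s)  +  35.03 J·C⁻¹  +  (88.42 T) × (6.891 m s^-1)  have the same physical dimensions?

No

Reduce each to base SI dimensions:
  (58.873 kg m^2 s^-3 A^-1) / (16.57 m):  [kg·m²·s⁻³·A⁻¹] / [m] = kg·m·s⁻³·A⁻¹
  (80.7 A^-1·s^-2·kg) × (786 m/s):  [kg·s⁻²·A⁻¹] · [m·s⁻¹] = kg·m·s⁻³·A⁻¹
  35.03 J·C⁻¹:  J·C⁻¹ = N·m·(s·A)⁻¹ = kg·m²·s⁻³·A⁻¹
  (88.42 T) × (6.891 m s^-1):  [kg·s⁻²·A⁻¹] · [m·s⁻¹] = kg·m·s⁻³·A⁻¹
The terms do not share a single dimension (kg·m²·s⁻³·A⁻¹ vs kg·m·s⁻³·A⁻¹).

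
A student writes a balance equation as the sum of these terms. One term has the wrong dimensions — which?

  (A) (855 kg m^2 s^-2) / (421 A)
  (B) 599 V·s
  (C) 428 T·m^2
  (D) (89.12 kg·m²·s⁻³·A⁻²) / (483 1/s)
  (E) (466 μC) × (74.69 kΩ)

(D)

Dimensions:
  (A) [kg·m²·s⁻²] / [A] = kg·m²·s⁻²·A⁻¹
  (B) V·s = J·C⁻¹·s = kg·m²·s⁻²·A⁻¹
  (C) T·m² = Wb·m⁻²·m² = kg·m²·s⁻²·A⁻¹
  (D) [kg·m²·s⁻³·A⁻²] / [s⁻¹] = kg·m²·s⁻²·A⁻²
  (E) [s·A] · [kg·m²·s⁻³·A⁻²] = kg·m²·s⁻²·A⁻¹
All reduce to kg·m²·s⁻²·A⁻¹ except (D), which is kg·m²·s⁻²·A⁻².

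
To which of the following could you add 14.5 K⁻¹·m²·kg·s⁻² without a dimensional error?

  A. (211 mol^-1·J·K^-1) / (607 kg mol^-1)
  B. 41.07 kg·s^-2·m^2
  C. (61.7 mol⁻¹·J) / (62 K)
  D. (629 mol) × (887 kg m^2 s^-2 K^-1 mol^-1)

D.

Reference: kg·m²·s⁻²·K⁻¹.
Each option:
  A. [kg·m²·s⁻²·K⁻¹·mol⁻¹] / [kg·mol⁻¹] = m²·s⁻²·K⁻¹
  B. kg·m²·s⁻²
  C. [kg·m²·s⁻²·mol⁻¹] / [K] = kg·m²·s⁻²·K⁻¹·mol⁻¹
  D. [mol] · [kg·m²·s⁻²·K⁻¹·mol⁻¹] = kg·m²·s⁻²·K⁻¹  ← same
Only D. matches kg·m²·s⁻²·K⁻¹.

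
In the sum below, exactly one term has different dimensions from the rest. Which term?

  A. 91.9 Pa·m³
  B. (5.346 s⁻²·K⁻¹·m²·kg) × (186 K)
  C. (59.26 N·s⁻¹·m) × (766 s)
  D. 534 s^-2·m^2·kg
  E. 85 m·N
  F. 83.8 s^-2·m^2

Reduce each to base SI dimensions:
  A. Pa·m³ = N·m⁻²·m³ = kg·m²·s⁻²
  B. [kg·m²·s⁻²·K⁻¹] · [K] = kg·m²·s⁻²
  C. [kg·m²·s⁻³] · [s] = kg·m²·s⁻²
  D. kg·m²·s⁻²
  E. N·m = kg·m·s⁻²·m = kg·m²·s⁻²
  F. m²·s⁻²
All reduce to kg·m²·s⁻² except F., which is m²·s⁻².

F.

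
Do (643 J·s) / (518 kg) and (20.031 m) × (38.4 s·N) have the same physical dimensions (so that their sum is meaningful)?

No

In SI base units:
  (643 J·s) / (518 kg):  [kg·m²·s⁻¹] / [kg] = m²·s⁻¹
  (20.031 m) × (38.4 s·N):  [m] · [kg·m·s⁻¹] = kg·m²·s⁻¹
m²·s⁻¹ ≠ kg·m²·s⁻¹, so they cannot be added.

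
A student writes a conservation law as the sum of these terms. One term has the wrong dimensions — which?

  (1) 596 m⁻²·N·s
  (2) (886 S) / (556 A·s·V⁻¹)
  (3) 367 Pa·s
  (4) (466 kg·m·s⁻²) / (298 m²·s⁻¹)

Reduce each to base SI dimensions:
  (1) N·s·m⁻² = kg·m·s⁻²·s·m⁻² = kg·m⁻¹·s⁻¹
  (2) [kg⁻¹·m⁻²·s³·A²] / [kg⁻¹·m⁻²·s⁴·A²] = s⁻¹
  (3) Pa·s = N·m⁻²·s = kg·m⁻¹·s⁻¹
  (4) [kg·m·s⁻²] / [m²·s⁻¹] = kg·m⁻¹·s⁻¹
All reduce to kg·m⁻¹·s⁻¹ except (2), which is s⁻¹.

(2)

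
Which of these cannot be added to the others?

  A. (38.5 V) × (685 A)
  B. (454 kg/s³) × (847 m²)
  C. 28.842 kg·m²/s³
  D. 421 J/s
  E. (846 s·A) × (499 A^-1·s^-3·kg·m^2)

In SI base units:
  A. [kg·m²·s⁻³·A⁻¹] · [A] = kg·m²·s⁻³
  B. [kg·s⁻³] · [m²] = kg·m²·s⁻³
  C. kg·m²·s⁻³
  D. J·s⁻¹ = N·m·s⁻¹ = kg·m²·s⁻³
  E. [s·A] · [kg·m²·s⁻³·A⁻¹] = kg·m²·s⁻²
All reduce to kg·m²·s⁻³ except E., which is kg·m²·s⁻².

E.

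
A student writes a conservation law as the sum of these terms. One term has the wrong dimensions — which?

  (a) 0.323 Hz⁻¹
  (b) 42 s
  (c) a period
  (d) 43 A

Dimensions:
  (a) Hz⁻¹ = (s⁻¹)⁻¹ = s
  (b) s
  (c) [period] = s
  (d) A
All reduce to s except (d), which is A.

(d)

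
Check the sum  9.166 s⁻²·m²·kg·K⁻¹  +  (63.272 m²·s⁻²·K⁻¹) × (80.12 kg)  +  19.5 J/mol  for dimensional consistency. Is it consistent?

No

Work out the base dimensions of each:
  9.166 s⁻²·m²·kg·K⁻¹:  kg·m²·s⁻²·K⁻¹
  (63.272 m²·s⁻²·K⁻¹) × (80.12 kg):  [m²·s⁻²·K⁻¹] · [kg] = kg·m²·s⁻²·K⁻¹
  19.5 J/mol:  J·mol⁻¹ = N·m·mol⁻¹ = kg·m²·s⁻²·mol⁻¹
The terms do not share a single dimension (kg·m²·s⁻²·K⁻¹ vs kg·m²·s⁻²·mol⁻¹).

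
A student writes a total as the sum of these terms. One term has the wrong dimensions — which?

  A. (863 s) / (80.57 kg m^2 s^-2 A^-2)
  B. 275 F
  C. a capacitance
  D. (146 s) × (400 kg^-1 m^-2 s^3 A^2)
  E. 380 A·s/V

Reduce each to base SI dimensions:
  A. [s] / [kg·m²·s⁻²·A⁻²] = kg⁻¹·m⁻²·s³·A²
  B. F = C·V⁻¹ = kg⁻¹·m⁻²·s⁴·A²
  C. [capacitance] = kg⁻¹·m⁻²·s⁴·A²
  D. [s] · [kg⁻¹·m⁻²·s³·A²] = kg⁻¹·m⁻²·s⁴·A²
  E. A·s·V⁻¹ = A·s·(J·C⁻¹)⁻¹ = kg⁻¹·m⁻²·s⁴·A²
All reduce to kg⁻¹·m⁻²·s⁴·A² except A., which is kg⁻¹·m⁻²·s³·A².

A.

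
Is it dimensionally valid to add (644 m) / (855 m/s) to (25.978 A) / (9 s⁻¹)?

Work out the base dimensions of each:
  (644 m) / (855 m/s):  [m] / [m·s⁻¹] = s
  (25.978 A) / (9 s⁻¹):  [A] / [s⁻¹] = s·A
s ≠ s·A, so they cannot be added.

No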